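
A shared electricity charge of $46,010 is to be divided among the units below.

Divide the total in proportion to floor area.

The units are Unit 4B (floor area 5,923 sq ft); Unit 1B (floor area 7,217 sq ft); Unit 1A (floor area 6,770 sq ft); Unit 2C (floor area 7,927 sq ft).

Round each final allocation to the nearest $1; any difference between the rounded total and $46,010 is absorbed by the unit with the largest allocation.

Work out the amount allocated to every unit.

Unit 4B: $9,790; Unit 1B: $11,929; Unit 1A: $11,190; Unit 2C: $13,101

Floor area total: 27,837.
Raw shares: Unit 4B 5,923/27,837 × $46,010 = 9,789.75; Unit 1B 7,217/27,837 × $46,010 = 11,928.52; Unit 1A 6,770/27,837 × $46,010 = 11,189.70; Unit 2C 7,927/27,837 × $46,010 = 13,102.03.
At nearest $1: Unit 4B $9,790; Unit 1B $11,929; Unit 1A $11,190; Unit 2C $13,102. Sum = $46,011.
Difference $46,010 − $46,011 = −$1 applied to largest allocation (Unit 2C): Unit 2C becomes $13,101.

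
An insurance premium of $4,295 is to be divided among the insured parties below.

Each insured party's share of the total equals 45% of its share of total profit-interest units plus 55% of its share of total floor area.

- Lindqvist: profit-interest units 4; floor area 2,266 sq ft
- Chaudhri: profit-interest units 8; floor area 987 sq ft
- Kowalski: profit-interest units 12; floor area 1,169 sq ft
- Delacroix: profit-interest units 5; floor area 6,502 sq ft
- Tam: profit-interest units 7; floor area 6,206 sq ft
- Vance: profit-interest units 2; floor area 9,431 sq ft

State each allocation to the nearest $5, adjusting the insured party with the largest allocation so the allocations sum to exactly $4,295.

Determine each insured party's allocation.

Totals — profit-interest units 38, floor area 26,561.
Blended shares (45% profit-interest units + 55% floor area): Lindqvist 0.0943; Chaudhri 0.1152; Kowalski 0.1663; Delacroix 0.1938; Tam 0.2114; Vance 0.2190.
Raw shares: Lindqvist 404.98; Chaudhri 494.68; Kowalski 714.31; Delacroix 832.58; Tam 907.97; Vance 940.49.
After rounding ($5): Lindqvist $405; Chaudhri $495; Kowalski $715; Delacroix $835; Tam $910; Vance $940. Sum = $4,300.
Difference $4,295 − $4,300 = −$5 applied to largest allocation (Vance): Vance becomes $935.

Lindqvist: $405 · Chaudhri: $495 · Kowalski: $715 · Delacroix: $835 · Tam: $910 · Vance: $935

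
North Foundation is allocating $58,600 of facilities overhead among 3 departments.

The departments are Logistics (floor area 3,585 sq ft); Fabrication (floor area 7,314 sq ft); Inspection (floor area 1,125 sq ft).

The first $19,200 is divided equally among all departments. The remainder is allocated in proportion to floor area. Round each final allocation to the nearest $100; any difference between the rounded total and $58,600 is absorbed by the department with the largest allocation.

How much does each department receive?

Logistics: $18,100; Fabrication: $30,400; Inspection: $10,100

$19,200 shared equally gives $6,400 per department.
Remainder $39,400 by floor area (total 12,024): Logistics 11,747.26 → $11,700; Fabrication 23,966.37 → $24,000; Inspection 3,686.38 → $3,700.
Totals: Logistics $6,400 + $11,700 = $18,100; Fabrication $6,400 + $24,000 = $30,400; Inspection $6,400 + $3,700 = $10,100.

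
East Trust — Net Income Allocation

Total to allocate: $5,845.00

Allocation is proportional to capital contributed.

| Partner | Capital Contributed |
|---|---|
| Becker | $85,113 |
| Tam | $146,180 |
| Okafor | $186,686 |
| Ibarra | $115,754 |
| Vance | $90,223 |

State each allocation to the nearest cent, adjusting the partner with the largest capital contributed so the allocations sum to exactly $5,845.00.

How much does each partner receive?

Total capital contributed = 85,113 + 146,180 + 186,686 + 115,754 + 90,223 = 623,956.
Proportional shares: Becker 797.3086; Tam 1,369.3627; Okafor 1,748.8087; Ibarra 1,084.3427; Vance 845.1773.
Rounded to nearest cent: Becker $797.31; Tam $1,369.36; Okafor $1,748.81; Ibarra $1,084.34; Vance $845.18. Sum = $5,845.00.
Sum already equals the total — no adjustment.

Becker: $797.31; Tam: $1,369.36; Okafor: $1,748.81; Ibarra: $1,084.34; Vance: $845.18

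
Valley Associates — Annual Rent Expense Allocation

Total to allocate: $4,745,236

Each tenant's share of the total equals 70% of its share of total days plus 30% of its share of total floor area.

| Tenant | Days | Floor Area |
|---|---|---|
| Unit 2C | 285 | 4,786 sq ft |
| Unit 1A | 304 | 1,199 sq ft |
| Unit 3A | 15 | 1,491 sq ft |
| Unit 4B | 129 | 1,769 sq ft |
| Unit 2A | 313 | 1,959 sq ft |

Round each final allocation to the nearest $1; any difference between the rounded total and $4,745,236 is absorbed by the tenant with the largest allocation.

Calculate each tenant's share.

Totals — days 1,046, floor area 11,204.
Composite weights (70% days + 30% floor area): Unit 2C 0.3189; Unit 1A 0.2355; Unit 3A 0.0500; Unit 4B 0.1337; Unit 2A 0.2619.
Pro-rata amounts: Unit 2C 1,513,147.75; Unit 1A 1,117,722.73; Unit 3A 237,079.03; Unit 4B 634,418.52; Unit 2A 1,242,867.98.
Rounded to nearest $1: Unit 2C $1,513,148; Unit 1A $1,117,723; Unit 3A $237,079; Unit 4B $634,419; Unit 2A $1,242,868. Sum = $4,745,237.
Difference $4,745,236 − $4,745,237 = −$1 applied to largest allocation (Unit 2C): Unit 2C becomes $1,513,147.

Unit 2C: $1,513,147 | Unit 1A: $1,117,723 | Unit 3A: $237,079 | Unit 4B: $634,419 | Unit 2A: $1,242,868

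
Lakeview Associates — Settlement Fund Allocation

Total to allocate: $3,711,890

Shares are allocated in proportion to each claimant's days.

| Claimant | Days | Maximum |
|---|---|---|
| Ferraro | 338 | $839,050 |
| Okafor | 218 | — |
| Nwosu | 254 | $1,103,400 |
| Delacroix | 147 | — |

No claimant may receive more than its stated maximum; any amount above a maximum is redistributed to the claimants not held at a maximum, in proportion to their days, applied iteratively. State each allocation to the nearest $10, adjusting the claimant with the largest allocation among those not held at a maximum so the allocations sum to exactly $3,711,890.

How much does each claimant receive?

Combined days = 957.
Unconstrained shares: Ferraro 1,310,991.45; Okafor 845,550.70; Nwosu 985,182.93; Delacroix 570,164.92.
Capped: Ferraro ($839,050); balance $2,872,840 reallocated over remaining days 619.
Capped: Nwosu ($1,103,400); balance $1,769,440 reallocated over remaining days 365.
Shares after redistribution: Okafor 1,056,816.22 → $1,056,820; Delacroix 712,623.78 → $712,620.

Ferraro: $839,050 · Okafor: $1,056,820 · Nwosu: $1,103,400 · Delacroix: $712,620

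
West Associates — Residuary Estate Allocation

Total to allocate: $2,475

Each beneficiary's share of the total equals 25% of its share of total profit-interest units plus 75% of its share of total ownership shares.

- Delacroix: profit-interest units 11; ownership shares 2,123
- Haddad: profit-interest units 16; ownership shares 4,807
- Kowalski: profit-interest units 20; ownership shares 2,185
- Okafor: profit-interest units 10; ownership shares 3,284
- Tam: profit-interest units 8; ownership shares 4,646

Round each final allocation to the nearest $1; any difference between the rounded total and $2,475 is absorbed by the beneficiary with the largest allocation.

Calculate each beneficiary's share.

Delacroix: $336 | Haddad: $676 | Kowalski: $428 | Okafor: $453 | Tam: $582

Profit-interest units total 65; ownership shares total 17,045.
Blended shares (25% profit-interest units + 75% ownership shares): Delacroix 0.1357; Haddad 0.2731; Kowalski 0.1731; Okafor 0.1830; Tam 0.2352.
Pro-rata amounts: Delacroix 335.91; Haddad 675.80; Kowalski 428.34; Okafor 452.83; Tam 582.12.
Rounded to nearest $1: Delacroix $336; Haddad $676; Kowalski $428; Okafor $453; Tam $582. Sum = $2,475.
Sum already equals the total — no adjustment.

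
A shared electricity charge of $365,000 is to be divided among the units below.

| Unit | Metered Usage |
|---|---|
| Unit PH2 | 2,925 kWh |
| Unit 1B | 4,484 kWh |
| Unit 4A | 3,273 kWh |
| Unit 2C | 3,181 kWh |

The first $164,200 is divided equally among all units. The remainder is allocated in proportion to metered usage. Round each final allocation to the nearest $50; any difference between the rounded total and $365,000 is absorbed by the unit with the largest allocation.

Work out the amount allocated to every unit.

Unit PH2: $83,400 | Unit 1B: $106,000 | Unit 4A: $88,450 | Unit 2C: $87,150

Equal tier: $164,200 ÷ 4 = $41,050 apiece.
Remainder $200,800 by metered usage (total 13,863): Unit PH2 42,367.45 → $42,350; Unit 1B 64,948.94 → $64,950; Unit 4A 47,408.09 → $47,400; Unit 2C 46,075.51 → $46,100.
Totals: Unit PH2 $41,050 + $42,350 = $83,400; Unit 1B $41,050 + $64,950 = $106,000; Unit 4A $41,050 + $47,400 = $88,450; Unit 2C $41,050 + $46,100 = $87,150.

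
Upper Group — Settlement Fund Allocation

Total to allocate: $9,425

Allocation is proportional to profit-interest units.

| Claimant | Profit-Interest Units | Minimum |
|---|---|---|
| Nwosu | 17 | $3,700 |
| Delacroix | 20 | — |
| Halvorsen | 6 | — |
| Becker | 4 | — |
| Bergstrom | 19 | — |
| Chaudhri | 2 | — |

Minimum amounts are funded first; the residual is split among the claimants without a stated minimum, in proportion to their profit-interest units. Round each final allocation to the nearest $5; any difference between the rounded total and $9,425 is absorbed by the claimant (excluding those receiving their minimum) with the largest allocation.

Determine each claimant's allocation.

Nwosu: $3,700 · Delacroix: $2,240 · Halvorsen: $675 · Becker: $450 · Bergstrom: $2,135 · Chaudhri: $225

Minimums first: Nwosu $3,700. Residual $5,725.
Residual split over remaining profit-interest units 51: Delacroix 2,245.10 → $2,245; Halvorsen 673.53 → $675; Becker 449.02 → $450; Bergstrom 2,132.84 → $2,135; Chaudhri 224.51 → $225.
Rounding difference −$5 applied to Delacroix → $2,240.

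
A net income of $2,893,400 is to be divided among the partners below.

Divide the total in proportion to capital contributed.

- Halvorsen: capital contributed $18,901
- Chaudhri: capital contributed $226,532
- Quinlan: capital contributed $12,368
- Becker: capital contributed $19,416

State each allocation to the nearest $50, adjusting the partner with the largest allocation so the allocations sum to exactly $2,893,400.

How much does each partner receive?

Capital contributed total: 277,217.
Raw shares: Halvorsen 18,901/277,217 × $2,893,400 = 197,275.61; Chaudhri 226,532/277,217 × $2,893,400 = 2,364,384.90; Quinlan 12,368/277,217 × $2,893,400 = 129,088.66; Becker 19,416/277,217 × $2,893,400 = 202,650.83.
Rounded to nearest $50: Halvorsen $197,300; Chaudhri $2,364,400; Quinlan $129,100; Becker $202,650. Sum = $2,893,450.
Difference $2,893,400 − $2,893,450 = −$50 applied to largest allocation (Chaudhri): Chaudhri becomes $2,364,350.

Halvorsen: $197,300; Chaudhri: $2,364,350; Quinlan: $129,100; Becker: $202,650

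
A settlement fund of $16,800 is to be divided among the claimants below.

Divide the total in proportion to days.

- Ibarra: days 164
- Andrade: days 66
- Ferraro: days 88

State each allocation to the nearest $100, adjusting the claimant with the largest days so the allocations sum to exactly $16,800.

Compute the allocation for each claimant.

Total days = 164 + 66 + 88 = 318.
Pro-rata amounts: Ibarra 8,664.15; Andrade 3,486.79; Ferraro 4,649.06.
After rounding ($100): Ibarra $8,700; Andrade $3,500; Ferraro $4,600. Sum = $16,800.
Rounded total matches; no reconciliation needed.

Ibarra: $8,700 · Andrade: $3,500 · Ferraro: $4,600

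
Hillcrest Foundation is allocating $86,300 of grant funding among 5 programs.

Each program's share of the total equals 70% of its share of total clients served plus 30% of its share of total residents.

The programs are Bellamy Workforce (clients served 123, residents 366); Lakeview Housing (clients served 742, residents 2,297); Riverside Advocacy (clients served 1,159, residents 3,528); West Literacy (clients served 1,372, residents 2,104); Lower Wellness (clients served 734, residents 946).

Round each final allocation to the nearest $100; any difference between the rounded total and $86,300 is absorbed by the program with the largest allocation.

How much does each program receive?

Bellamy Workforce: $2,800 · Lakeview Housing: $17,300 · Riverside Advocacy: $26,800 · West Literacy: $26,000 · Lower Wellness: $13,400

Clients served total 4,130; residents total 9,241.
Combined weights (70% clients served + 30% residents): Bellamy Workforce 0.0327; Lakeview Housing 0.2003; Riverside Advocacy 0.3110; West Literacy 0.3008; Lower Wellness 0.1551.
Unrounded shares: Bellamy Workforce 2,824.54; Lakeview Housing 17,288.70; Riverside Advocacy 26,837.03; West Literacy 25,963.07; Lower Wellness 13,386.66.
Rounded to nearest $100: Bellamy Workforce $2,800; Lakeview Housing $17,300; Riverside Advocacy $26,800; West Literacy $26,000; Lower Wellness $13,400. Sum = $86,300.
Sum already equals the total — no adjustment.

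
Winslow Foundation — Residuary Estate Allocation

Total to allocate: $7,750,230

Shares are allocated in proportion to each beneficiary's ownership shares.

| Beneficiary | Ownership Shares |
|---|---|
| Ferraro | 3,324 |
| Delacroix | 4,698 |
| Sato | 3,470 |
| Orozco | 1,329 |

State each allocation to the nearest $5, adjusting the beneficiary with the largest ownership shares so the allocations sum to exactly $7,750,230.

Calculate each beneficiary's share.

Ownership shares total: 3,324 + 4,698 + 3,470 + 1,329 = 12,821.
Pro-rata amounts: Ferraro 2,009,341.28; Delacroix 2,839,917.37; Sato 2,097,597.54; Orozco 803,373.81.
At nearest $5: Ferraro $2,009,340; Delacroix $2,839,915; Sato $2,097,600; Orozco $803,375. Sum = $7,750,230.
Rounded total matches; no reconciliation needed.

Ferraro: $2,009,340 | Delacroix: $2,839,915 | Sato: $2,097,600 | Orozco: $803,375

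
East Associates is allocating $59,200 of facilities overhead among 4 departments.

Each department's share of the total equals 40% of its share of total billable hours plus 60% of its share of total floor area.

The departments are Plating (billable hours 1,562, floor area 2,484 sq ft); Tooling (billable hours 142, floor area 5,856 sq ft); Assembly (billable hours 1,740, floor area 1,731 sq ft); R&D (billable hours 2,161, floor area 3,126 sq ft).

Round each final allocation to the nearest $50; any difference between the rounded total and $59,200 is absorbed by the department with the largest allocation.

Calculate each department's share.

Plating: $13,300 · Tooling: $16,350 · Assembly: $12,000 · R&D: $17,550

Totals — billable hours 5,605, floor area 13,197.
Combined weights (40% billable hours + 60% floor area): Plating 0.2244; Tooling 0.2764; Assembly 0.2029; R&D 0.2963.
Proportional shares: Plating 13,284.87; Tooling 16,361.47; Assembly 12,010.17; R&D 17,543.49.
At nearest $50: Plating $13,300; Tooling $16,350; Assembly $12,000; R&D $17,550. Sum = $59,200.
Sum already equals the total — no adjustment.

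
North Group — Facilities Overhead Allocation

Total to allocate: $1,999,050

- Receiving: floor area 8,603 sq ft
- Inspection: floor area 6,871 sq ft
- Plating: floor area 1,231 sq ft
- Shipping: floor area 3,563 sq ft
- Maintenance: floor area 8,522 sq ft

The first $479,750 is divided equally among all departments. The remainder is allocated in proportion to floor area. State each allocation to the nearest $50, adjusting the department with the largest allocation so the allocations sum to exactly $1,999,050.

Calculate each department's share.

$479,750 shared equally gives $95,950 per department.
Remainder $1,519,300 by floor area (total 28,790): Receiving 453,995.76 → $454,000; Inspection 362,595.01 → $362,600; Plating 64,962.08 → $64,950; Shipping 188,025.91 → $188,050; Maintenance 449,721.24 → $449,700.
Totals: Receiving $95,950 + $454,000 = $549,950; Inspection $95,950 + $362,600 = $458,550; Plating $95,950 + $64,950 = $160,900; Shipping $95,950 + $188,050 = $284,000; Maintenance $95,950 + $449,700 = $545,650.

Receiving: $549,950; Inspection: $458,550; Plating: $160,900; Shipping: $284,000; Maintenance: $545,650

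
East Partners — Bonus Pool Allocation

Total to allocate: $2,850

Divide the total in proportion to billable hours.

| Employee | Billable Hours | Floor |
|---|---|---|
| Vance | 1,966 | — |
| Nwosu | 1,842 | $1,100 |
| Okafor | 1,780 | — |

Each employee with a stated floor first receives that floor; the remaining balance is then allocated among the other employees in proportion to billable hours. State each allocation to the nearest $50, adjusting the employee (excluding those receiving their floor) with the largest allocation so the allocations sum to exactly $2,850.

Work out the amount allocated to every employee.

Vance: $900; Nwosu: $1,100; Okafor: $850

Minimums first: Nwosu $1,100. Residual $1,750.
Residual split over remaining billable hours 3,746: Vance 918.45 → $900; Okafor 831.55 → $850.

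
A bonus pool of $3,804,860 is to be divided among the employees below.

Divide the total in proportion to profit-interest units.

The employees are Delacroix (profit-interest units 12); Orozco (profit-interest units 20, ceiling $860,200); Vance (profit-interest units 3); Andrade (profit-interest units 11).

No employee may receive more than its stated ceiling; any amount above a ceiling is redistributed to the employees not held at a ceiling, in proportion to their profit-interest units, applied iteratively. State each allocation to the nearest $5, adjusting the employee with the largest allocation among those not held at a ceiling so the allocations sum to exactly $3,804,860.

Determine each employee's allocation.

Combined profit-interest units = 46.
Proportional shares (ignoring caps): Delacroix 992,572.17; Orozco 1,654,286.96; Vance 248,143.04; Andrade 909,857.83.
Held at cap: Orozco ($860,200); residual $2,944,660 reallocated over remaining profit-interest units 26.
Redistributed shares: Delacroix 1,359,073.85 → $1,359,075; Vance 339,768.46 → $339,770; Andrade 1,245,817.69 → $1,245,820.
Rounding difference −$5 applied to Delacroix → $1,359,070.

Delacroix: $1,359,070 | Orozco: $860,200 | Vance: $339,770 | Andrade: $1,245,820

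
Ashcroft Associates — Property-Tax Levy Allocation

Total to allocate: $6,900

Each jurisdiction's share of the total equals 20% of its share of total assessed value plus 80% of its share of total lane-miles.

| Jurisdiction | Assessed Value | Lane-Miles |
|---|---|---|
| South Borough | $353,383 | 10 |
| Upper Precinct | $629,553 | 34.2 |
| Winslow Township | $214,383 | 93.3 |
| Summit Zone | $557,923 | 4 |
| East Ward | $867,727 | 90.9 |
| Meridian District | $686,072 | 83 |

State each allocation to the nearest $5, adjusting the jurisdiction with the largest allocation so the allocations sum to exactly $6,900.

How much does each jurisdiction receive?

South Borough: $320; Upper Precinct: $860; Winslow Township: $1,720; Summit Zone: $305; East Ward: $1,955; Meridian District: $1,740

Assessed value total 3,309,041; lane-miles total 315.4.
Combined weights (20% assessed value + 80% lane-miles): South Borough 0.0467; Upper Precinct 0.1248; Winslow Township 0.2496; Summit Zone 0.0439; East Ward 0.2830; Meridian District 0.2520.
Proportional shares: South Borough 322.39; Upper Precinct 861.10; Winslow Township 1,722.30; Summit Zone 302.68; East Ward 1,952.77; Meridian District 1,738.75.
At nearest $5: South Borough $320; Upper Precinct $860; Winslow Township $1,720; Summit Zone $305; East Ward $1,955; Meridian District $1,740. Sum = $6,900.
Sum already equals the total — no adjustment.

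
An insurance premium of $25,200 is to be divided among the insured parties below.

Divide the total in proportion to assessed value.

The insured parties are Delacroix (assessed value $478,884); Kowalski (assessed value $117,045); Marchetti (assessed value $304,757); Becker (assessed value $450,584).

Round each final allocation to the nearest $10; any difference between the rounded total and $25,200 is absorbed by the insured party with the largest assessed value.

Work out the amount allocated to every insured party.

Delacroix: $8,940 · Kowalski: $2,180 · Marchetti: $5,680 · Becker: $8,400

Total assessed value = 1,351,270.
Proportional shares: Delacroix 478,884/1,351,270 × $25,200 = 8,930.77; Kowalski 117,045/1,351,270 × $25,200 = 2,182.79; Marchetti 304,757/1,351,270 × $25,200 = 5,683.45; Becker 450,584/1,351,270 × $25,200 = 8,403.00.
Rounded to nearest $10: Delacroix $8,930; Kowalski $2,180; Marchetti $5,680; Becker $8,400. Sum = $25,190.
Difference $25,200 − $25,190 = +$10 applied to largest assessed value (Delacroix): Delacroix becomes $8,940.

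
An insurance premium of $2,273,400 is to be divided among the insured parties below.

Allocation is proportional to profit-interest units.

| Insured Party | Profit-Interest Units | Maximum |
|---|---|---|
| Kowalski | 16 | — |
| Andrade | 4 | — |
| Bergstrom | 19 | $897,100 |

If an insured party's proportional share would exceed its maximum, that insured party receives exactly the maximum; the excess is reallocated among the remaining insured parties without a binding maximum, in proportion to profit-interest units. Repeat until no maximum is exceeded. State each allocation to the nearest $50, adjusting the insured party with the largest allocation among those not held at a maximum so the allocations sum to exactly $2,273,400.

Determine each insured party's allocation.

Kowalski: $1,101,050 | Andrade: $275,250 | Bergstrom: $897,100

Combined profit-interest units = 39.
Unconstrained shares: Kowalski 932,676.92; Andrade 233,169.23; Bergstrom 1,107,553.85.
Held at cap: Bergstrom ($897,100); residual $1,376,300 reallocated over remaining profit-interest units 20.
Remaining shares: Kowalski 1,101,040.00 → $1,101,050; Andrade 275,260.00 → $275,250.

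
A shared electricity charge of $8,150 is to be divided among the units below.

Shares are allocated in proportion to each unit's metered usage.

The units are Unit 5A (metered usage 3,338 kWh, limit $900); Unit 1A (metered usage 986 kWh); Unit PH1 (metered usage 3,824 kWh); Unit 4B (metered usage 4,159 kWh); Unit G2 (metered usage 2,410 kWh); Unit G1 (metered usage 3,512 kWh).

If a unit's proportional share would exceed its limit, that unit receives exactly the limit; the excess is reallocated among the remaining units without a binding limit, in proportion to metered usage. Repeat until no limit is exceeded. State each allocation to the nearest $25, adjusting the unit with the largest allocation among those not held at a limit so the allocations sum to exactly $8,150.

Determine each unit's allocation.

Combined metered usage = 18,229.
Unconstrained shares: Unit 5A 1,492.39; Unit 1A 440.83; Unit PH1 1,709.67; Unit 4B 1,859.45; Unit G2 1,077.49; Unit G1 1,570.18.
Capped: Unit 5A ($900); balance $7,250 reallocated over remaining metered usage 14,891.
Shares after redistribution: Unit 1A 480.06 → $475; Unit PH1 1,861.80 → $1,850; Unit 4B 2,024.90 → $2,025; Unit G2 1,173.36 → $1,175; Unit G1 1,709.89 → $1,700.
Rounding difference +$25 applied to Unit 4B → $2,050.

Unit 5A: $900; Unit 1A: $475; Unit PH1: $1,850; Unit 4B: $2,050; Unit G2: $1,175; Unit G1: $1,700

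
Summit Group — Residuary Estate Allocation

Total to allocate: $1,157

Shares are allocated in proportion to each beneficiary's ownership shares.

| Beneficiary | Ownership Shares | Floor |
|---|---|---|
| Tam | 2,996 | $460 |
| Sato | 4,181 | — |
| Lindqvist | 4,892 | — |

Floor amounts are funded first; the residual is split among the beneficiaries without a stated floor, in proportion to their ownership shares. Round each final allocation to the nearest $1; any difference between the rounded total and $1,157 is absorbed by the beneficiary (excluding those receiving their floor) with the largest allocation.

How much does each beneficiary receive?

Tam: $460; Sato: $321; Lindqvist: $376

Guaranteed amounts: Tam $460. Balance $697.
Balance split over remaining ownership shares 9,073: Sato 321.19 → $321; Lindqvist 375.81 → $376.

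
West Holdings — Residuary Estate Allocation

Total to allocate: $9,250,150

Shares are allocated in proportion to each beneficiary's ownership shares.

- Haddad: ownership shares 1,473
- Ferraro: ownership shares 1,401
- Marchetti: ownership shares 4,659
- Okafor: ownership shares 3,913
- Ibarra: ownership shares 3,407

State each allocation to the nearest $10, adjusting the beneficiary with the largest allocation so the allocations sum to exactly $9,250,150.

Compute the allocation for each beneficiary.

Haddad: $917,350 | Ferraro: $872,510 | Marchetti: $2,901,540 | Okafor: $2,436,940 | Ibarra: $2,121,810

Sum of ownership shares: 14,853.
Pro-rata amounts: Haddad 1,473/14,853 × $9,250,150 = 917,354.81; Ferraro 1,401/14,853 × $9,250,150 = 872,514.65; Marchetti 4,659/14,853 × $9,250,150 = 2,901,531.60; Okafor 3,913/14,853 × $9,250,150 = 2,436,937.79; Ibarra 3,407/14,853 × $9,250,150 = 2,121,811.15.
After rounding ($10): Haddad $917,350; Ferraro $872,510; Marchetti $2,901,530; Okafor $2,436,940; Ibarra $2,121,810. Sum = $9,250,140.
Difference $9,250,150 − $9,250,140 = +$10 applied to largest allocation (Marchetti): Marchetti becomes $2,901,540.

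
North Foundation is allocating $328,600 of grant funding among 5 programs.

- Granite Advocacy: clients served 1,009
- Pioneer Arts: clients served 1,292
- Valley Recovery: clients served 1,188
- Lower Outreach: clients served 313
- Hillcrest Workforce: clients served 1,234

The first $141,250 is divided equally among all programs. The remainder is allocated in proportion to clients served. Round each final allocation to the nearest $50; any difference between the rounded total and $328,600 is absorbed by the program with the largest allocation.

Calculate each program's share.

Equal tier: $141,250 ÷ 5 = $28,250 apiece.
Remainder $187,350 by clients served (total 5,036): Granite Advocacy 37,536.96 → $37,550; Pioneer Arts 48,065.17 → $48,050; Valley Recovery 44,196.15 → $44,200; Lower Outreach 11,644.27 → $11,650; Hillcrest Workforce 45,907.45 → $45,900.
Totals: Granite Advocacy $28,250 + $37,550 = $65,800; Pioneer Arts $28,250 + $48,050 = $76,300; Valley Recovery $28,250 + $44,200 = $72,450; Lower Outreach $28,250 + $11,650 = $39,900; Hillcrest Workforce $28,250 + $45,900 = $74,150.

Granite Advocacy: $65,800 | Pioneer Arts: $76,300 | Valley Recovery: $72,450 | Lower Outreach: $39,900 | Hillcrest Workforce: $74,150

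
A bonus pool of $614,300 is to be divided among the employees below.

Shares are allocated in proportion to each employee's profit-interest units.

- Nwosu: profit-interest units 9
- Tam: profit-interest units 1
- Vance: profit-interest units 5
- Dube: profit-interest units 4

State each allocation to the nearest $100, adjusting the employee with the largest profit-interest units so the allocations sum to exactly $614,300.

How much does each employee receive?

Profit-interest units total: 9 + 1 + 5 + 4 = 19.
Pro-rata amounts: Nwosu 290,984.21; Tam 32,331.58; Vance 161,657.89; Dube 129,326.32.
At nearest $100: Nwosu $291,000; Tam $32,300; Vance $161,700; Dube $129,300. Sum = $614,300.
Rounded total matches; no reconciliation needed.

Nwosu: $291,000 | Tam: $32,300 | Vance: $161,700 | Dube: $129,300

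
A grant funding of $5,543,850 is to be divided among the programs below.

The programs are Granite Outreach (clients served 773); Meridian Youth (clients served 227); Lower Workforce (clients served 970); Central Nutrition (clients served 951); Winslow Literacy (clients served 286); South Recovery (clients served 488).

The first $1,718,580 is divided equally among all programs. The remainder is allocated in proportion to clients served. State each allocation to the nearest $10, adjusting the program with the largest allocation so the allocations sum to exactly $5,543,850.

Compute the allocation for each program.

$1,718,580 shared equally gives $286,430 per program.
Remainder $3,825,270 by clients served (total 3,695): Granite Outreach 800,252.70 → $800,250; Meridian Youth 235,003.06 → $235,000; Lower Workforce 1,004,198.08 → $1,004,200; Central Nutrition 984,528.22 → $984,530; Winslow Literacy 296,083.14 → $296,080; South Recovery 505,204.81 → $505,200.
Rounding difference +$10 on remainder applied to Lower Workforce.
Totals: Granite Outreach $286,430 + $800,250 = $1,086,680; Meridian Youth $286,430 + $235,000 = $521,430; Lower Workforce $286,430 + $1,004,210 = $1,290,640; Central Nutrition $286,430 + $984,530 = $1,270,960; Winslow Literacy $286,430 + $296,080 = $582,510; South Recovery $286,430 + $505,200 = $791,630.

Granite Outreach: $1,086,680; Meridian Youth: $521,430; Lower Workforce: $1,290,640; Central Nutrition: $1,270,960; Winslow Literacy: $582,510; South Recovery: $791,630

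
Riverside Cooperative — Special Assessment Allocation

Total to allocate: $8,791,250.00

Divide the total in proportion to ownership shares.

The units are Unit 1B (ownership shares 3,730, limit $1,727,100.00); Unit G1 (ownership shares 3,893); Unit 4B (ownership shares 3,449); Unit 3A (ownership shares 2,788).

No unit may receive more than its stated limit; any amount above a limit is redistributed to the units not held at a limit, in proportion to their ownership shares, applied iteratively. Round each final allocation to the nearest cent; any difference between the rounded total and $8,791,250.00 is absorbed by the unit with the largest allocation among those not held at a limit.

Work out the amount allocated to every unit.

Total ownership shares = 13,860.
Proportional shares (ignoring caps): Unit 1B 2,365,899.1703; Unit G1 2,469,288.3297; Unit 4B 2,187,663.8709; Unit 3A 1,768,398.6291.
Held at cap: Unit 1B ($1,727,100.00); balance $7,064,150.00 reallocated over remaining ownership shares 10,130.
Redistributed shares: Unit G1 2,714,781.4363 → $2,714,781.44; Unit 4B 2,405,158.2774 → $2,405,158.28; Unit 3A 1,944,210.2863 → $1,944,210.29.
Rounding difference −$0.01 applied to Unit G1 → $2,714,781.43.

Unit 1B: $1,727,100.00 | Unit G1: $2,714,781.43 | Unit 4B: $2,405,158.28 | Unit 3A: $1,944,210.29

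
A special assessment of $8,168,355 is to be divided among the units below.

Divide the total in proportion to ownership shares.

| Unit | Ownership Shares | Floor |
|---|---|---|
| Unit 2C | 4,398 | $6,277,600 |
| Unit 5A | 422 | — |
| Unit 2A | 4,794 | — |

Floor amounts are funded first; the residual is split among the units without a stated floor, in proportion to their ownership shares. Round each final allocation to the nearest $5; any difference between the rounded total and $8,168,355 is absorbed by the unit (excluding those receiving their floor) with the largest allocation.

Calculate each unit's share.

Fund the minimums — Unit 2C $6,277,600. Residual $1,890,755.
Residual split over remaining ownership shares 5,216: Unit 5A 152,971.36 → $152,970; Unit 2A 1,737,783.64 → $1,737,785.

Unit 2C: $6,277,600 · Unit 5A: $152,970 · Unit 2A: $1,737,785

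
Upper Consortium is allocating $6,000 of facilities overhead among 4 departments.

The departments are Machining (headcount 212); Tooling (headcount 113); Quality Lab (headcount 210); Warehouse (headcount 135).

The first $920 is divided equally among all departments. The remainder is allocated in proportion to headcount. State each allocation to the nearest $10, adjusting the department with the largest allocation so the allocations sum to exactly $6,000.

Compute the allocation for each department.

Machining: $1,840 | Tooling: $1,090 | Quality Lab: $1,820 | Warehouse: $1,250

First tranche $920 split equally: $230 each.
Remainder $5,080 by headcount (total 670): Machining 1,607.40 → $1,610; Tooling 856.78 → $860; Quality Lab 1,592.24 → $1,590; Warehouse 1,023.58 → $1,020.
Totals: Machining $230 + $1,610 = $1,840; Tooling $230 + $860 = $1,090; Quality Lab $230 + $1,590 = $1,820; Warehouse $230 + $1,020 = $1,250.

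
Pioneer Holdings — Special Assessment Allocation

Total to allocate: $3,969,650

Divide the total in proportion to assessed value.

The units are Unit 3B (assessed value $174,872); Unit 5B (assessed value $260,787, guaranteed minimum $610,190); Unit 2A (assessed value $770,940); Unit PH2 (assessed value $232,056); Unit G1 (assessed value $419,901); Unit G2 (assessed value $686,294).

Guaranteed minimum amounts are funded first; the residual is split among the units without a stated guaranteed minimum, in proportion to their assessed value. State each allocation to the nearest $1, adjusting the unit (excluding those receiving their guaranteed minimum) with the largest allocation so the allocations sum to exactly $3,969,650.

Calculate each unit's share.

Unit 3B: $257,206; Unit 5B: $610,190; Unit 2A: $1,133,920; Unit PH2: $341,314; Unit G1: $617,601; Unit G2: $1,009,419

Fund the minimums — Unit 5B $610,190. Residual $3,359,460.
Residual split over remaining assessed value 2,284,063: Unit 3B 257,206.34 → $257,206; Unit 2A 1,133,918.85 → $1,133,919; Unit PH2 341,314.07 → $341,314; Unit G1 617,601.45 → $617,601; Unit G2 1,009,419.29 → $1,009,419.
Rounding difference +$1 applied to Unit 2A → $1,133,920.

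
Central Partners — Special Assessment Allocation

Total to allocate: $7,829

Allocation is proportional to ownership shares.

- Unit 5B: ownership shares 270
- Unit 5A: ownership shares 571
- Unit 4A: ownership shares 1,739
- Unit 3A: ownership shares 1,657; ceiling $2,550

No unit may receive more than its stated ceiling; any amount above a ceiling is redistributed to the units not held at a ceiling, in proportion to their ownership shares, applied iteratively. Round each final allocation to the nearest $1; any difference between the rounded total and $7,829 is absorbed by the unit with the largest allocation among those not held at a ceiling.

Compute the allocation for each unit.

Unit 5B: $552 · Unit 5A: $1,168 · Unit 4A: $3,559 · Unit 3A: $2,550

Ownership shares total: 4,237.
Pro-rata shares before constraints: Unit 5B 498.90; Unit 5A 1,055.08; Unit 4A 3,213.27; Unit 3A 3,061.75.
Cap binds for Unit 3A ($2,550); residual $5,279 reallocated over remaining ownership shares 2,580.
Shares after redistribution: Unit 5B 552.45 → $552; Unit 5A 1,168.34 → $1,168; Unit 4A 3,558.21 → $3,558.
Rounding difference +$1 applied to Unit 4A → $3,559.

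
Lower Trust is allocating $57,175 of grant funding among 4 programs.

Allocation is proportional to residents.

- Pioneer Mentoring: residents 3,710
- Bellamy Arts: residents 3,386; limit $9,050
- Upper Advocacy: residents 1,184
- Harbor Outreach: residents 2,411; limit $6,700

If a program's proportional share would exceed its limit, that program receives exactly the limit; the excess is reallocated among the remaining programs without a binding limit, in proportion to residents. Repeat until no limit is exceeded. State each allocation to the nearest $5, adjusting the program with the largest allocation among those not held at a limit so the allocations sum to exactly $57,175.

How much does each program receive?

Pioneer Mentoring: $31,405 | Bellamy Arts: $9,050 | Upper Advocacy: $10,020 | Harbor Outreach: $6,700

Total residents = 10,691.
Proportional shares (ignoring caps): Pioneer Mentoring 19,840.92; Bellamy Arts 18,108.18; Upper Advocacy 6,331.98; Harbor Outreach 12,893.92.
Held at cap: Bellamy Arts ($9,050), Harbor Outreach ($6,700); residual $41,425 reallocated over remaining residents 4,894.
Redistributed shares: Pioneer Mentoring 31,403.10 → $31,405; Upper Advocacy 10,021.90 → $10,020.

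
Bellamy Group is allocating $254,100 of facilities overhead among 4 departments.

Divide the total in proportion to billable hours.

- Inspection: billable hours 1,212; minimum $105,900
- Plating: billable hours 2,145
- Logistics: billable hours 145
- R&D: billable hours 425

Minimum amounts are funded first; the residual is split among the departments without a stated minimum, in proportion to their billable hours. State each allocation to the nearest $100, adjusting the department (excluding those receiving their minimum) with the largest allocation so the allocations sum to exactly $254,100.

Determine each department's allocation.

Inspection: $105,900 · Plating: $117,100 · Logistics: $7,900 · R&D: $23,200

Guaranteed amounts: Inspection $105,900. Residual $148,200.
Residual split over remaining billable hours 2,715: Plating 117,086.19 → $117,100; Logistics 7,914.92 → $7,900; R&D 23,198.90 → $23,200.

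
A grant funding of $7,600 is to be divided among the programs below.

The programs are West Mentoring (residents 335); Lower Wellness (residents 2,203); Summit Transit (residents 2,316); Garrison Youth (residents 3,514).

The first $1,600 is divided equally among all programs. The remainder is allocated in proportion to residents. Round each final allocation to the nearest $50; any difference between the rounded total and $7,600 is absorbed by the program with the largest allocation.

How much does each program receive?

West Mentoring: $650; Lower Wellness: $2,000; Summit Transit: $2,050; Garrison Youth: $2,900

$1,600 shared equally gives $400 per program.
Remainder $6,000 by residents (total 8,368): West Mentoring 240.20 → $250; Lower Wellness 1,579.59 → $1,600; Summit Transit 1,660.61 → $1,650; Garrison Youth 2,519.60 → $2,500.
Totals: West Mentoring $400 + $250 = $650; Lower Wellness $400 + $1,600 = $2,000; Summit Transit $400 + $1,650 = $2,050; Garrison Youth $400 + $2,500 = $2,900.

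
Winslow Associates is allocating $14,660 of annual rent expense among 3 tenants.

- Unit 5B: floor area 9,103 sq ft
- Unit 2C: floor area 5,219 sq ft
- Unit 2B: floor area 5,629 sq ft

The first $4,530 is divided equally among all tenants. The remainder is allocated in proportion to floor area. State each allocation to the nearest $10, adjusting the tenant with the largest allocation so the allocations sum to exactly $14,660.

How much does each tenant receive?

Unit 5B: $6,130; Unit 2C: $4,160; Unit 2B: $4,370

Equal tier: $4,530 ÷ 3 = $1,510 apiece.
Remainder $10,130 by floor area (total 19,951): Unit 5B 4,621.99 → $4,620; Unit 2C 2,649.92 → $2,650; Unit 2B 2,858.09 → $2,860.
Totals: Unit 5B $1,510 + $4,620 = $6,130; Unit 2C $1,510 + $2,650 = $4,160; Unit 2B $1,510 + $2,860 = $4,370.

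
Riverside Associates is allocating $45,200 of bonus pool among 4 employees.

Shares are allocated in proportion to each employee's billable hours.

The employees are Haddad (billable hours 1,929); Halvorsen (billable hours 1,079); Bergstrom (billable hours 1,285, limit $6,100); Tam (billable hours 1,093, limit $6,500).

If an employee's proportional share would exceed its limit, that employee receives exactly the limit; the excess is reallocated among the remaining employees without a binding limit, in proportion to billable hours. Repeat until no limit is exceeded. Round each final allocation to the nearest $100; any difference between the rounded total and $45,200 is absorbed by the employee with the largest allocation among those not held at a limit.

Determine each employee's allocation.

Sum of billable hours: 5,386.
Unconstrained shares: Haddad 16,188.41; Halvorsen 9,055.11; Bergstrom 10,783.88; Tam 9,172.60.
Cap binds for Bergstrom ($6,100), Tam ($6,500); residual $32,600 reallocated over remaining billable hours 3,008.
Shares after redistribution: Haddad 20,906.05 → $20,900; Halvorsen 11,693.95 → $11,700.

Haddad: $20,900 | Halvorsen: $11,700 | Bergstrom: $6,100 | Tam: $6,500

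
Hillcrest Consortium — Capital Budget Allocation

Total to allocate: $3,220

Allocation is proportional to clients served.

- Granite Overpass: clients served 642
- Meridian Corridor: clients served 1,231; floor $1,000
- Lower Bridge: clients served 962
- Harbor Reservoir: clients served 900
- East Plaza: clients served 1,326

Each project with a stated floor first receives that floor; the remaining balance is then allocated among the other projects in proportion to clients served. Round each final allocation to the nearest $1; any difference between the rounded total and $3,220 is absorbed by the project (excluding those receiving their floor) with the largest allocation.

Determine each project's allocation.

Granite Overpass: $372 · Meridian Corridor: $1,000 · Lower Bridge: $558 · Harbor Reservoir: $522 · East Plaza: $768

Guaranteed amounts: Meridian Corridor $1,000. Remaining pool $2,220.
Remaining pool split over remaining clients served 3,830: Granite Overpass 372.13 → $372; Lower Bridge 557.61 → $558; Harbor Reservoir 521.67 → $522; East Plaza 768.60 → $769.
Rounding difference −$1 applied to East Plaza → $768.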